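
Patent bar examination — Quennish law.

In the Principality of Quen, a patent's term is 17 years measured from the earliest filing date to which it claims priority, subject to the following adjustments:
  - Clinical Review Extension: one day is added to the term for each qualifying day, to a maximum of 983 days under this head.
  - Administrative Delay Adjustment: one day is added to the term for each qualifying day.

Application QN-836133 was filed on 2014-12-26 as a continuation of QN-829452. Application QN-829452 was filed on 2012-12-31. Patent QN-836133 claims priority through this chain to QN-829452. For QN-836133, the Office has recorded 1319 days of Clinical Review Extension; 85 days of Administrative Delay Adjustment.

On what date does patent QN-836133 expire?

2032-12-03

Earliest priority filing: 31 December 2012.
Base term: 31 December 2012 + 17 years → 31 December 2029.
Clinical Review Extension: 1319 days claimed exceeds the 983-day cap, so +983 days → 9 September 2032.
Administrative Delay Adjustment: +85 days → 3 December 2032.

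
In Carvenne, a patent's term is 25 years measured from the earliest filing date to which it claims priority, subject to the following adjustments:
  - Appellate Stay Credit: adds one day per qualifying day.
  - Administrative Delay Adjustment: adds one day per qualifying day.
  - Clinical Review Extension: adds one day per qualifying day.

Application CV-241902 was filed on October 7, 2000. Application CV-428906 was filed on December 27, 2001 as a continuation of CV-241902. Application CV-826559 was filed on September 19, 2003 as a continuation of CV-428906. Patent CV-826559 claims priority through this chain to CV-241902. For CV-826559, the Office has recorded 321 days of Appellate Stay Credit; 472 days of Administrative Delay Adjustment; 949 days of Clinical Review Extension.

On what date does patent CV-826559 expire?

July 15, 2030

Earliest priority filing: 7 October 2000.
Base term: 7 October 2000 + 25 years → 7 October 2025.
Appellate Stay Credit: +321 days → 24 August 2026.
Administrative Delay Adjustment: +472 days → 9 December 2027.
Clinical Review Extension: +949 days → 15 July 2030.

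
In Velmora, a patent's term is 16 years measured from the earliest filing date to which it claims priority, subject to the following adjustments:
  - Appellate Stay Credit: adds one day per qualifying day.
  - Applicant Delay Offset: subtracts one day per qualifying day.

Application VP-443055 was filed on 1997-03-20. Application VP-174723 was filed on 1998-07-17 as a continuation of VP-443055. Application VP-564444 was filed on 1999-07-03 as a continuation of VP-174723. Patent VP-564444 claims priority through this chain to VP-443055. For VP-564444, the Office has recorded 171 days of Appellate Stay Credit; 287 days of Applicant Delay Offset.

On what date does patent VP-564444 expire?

Earliest priority filing: 20 March 1997.
Base term: 20 March 1997 + 16 years → 20 March 2013.
Appellate Stay Credit: +171 days → 7 September 2013.
Applicant Delay Offset: −287 days → 24 November 2012.

November 24, 2012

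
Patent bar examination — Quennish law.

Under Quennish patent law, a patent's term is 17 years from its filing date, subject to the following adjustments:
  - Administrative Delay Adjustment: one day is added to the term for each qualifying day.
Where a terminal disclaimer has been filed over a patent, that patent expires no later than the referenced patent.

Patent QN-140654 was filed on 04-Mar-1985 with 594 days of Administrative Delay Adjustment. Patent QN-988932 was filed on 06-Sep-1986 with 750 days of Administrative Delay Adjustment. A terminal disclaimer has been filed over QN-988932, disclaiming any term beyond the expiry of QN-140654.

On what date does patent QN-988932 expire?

October 19, 2003

Natural term of QN-988932:
  Base: filing + 17 years → 6 September 2003.
  Administrative Delay Adjustment: +750 days → 25 September 2005.
Expiry of referenced patent QN-140654:
  Base: filing + 17 years → 4 March 2002.
  Administrative Delay Adjustment: +594 days → 19 October 2003.
Terminal disclaimer: QN-988932 expires on the earlier of 25 September 2005 and 19 October 2003.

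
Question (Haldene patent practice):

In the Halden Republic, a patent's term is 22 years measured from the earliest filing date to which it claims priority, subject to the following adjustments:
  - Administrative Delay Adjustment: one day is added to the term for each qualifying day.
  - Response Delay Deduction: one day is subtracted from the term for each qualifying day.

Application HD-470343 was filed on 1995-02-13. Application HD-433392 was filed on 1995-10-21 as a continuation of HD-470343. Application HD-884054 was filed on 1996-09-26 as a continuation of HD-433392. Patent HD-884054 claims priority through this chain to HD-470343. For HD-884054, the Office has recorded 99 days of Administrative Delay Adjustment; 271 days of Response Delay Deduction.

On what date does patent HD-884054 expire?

2016-08-25

Earliest priority filing: 13 February 1995.
Base term: 13 February 1995 + 22 years → 13 February 2017.
Administrative Delay Adjustment: +99 days → 23 May 2017.
Response Delay Deduction: −271 days → 25 August 2016.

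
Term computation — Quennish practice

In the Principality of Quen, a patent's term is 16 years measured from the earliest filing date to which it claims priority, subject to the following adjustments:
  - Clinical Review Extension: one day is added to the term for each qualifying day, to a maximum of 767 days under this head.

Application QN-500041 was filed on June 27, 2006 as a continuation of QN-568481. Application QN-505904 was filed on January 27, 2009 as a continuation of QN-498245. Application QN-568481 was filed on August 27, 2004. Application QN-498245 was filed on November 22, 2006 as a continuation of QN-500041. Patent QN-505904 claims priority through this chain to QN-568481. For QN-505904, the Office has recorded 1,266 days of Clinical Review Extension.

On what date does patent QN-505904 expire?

Earliest priority filing: 27 August 2004.
Base term: 27 August 2004 + 16 years → 27 August 2020.
Clinical Review Extension: 1266 days claimed exceeds the 767-day cap, so +767 days → 3 October 2022.

October 3, 2022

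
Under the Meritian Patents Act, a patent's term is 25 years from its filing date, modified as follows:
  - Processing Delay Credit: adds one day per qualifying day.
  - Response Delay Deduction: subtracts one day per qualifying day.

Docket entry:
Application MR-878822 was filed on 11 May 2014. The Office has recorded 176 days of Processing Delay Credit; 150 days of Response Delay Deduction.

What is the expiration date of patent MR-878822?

Base term: filing date + 25 years → 11 May 2039.
Processing Delay Credit: +176 days → 3 November 2039.
Response Delay Deduction: −150 days → 6 June 2039.

2039-06-06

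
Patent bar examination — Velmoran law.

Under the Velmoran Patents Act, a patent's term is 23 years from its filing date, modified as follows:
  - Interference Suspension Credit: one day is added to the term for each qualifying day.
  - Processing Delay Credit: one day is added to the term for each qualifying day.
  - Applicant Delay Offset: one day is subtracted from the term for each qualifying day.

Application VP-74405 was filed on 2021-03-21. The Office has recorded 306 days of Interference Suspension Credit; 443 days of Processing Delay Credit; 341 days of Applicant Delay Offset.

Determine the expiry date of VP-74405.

Base term: filing date + 23 years → 21 March 2044.
Interference Suspension Credit: +306 days → 21 January 2045.
Processing Delay Credit: +443 days → 9 April 2046.
Applicant Delay Offset: −341 days → 3 May 2045.

May 3, 2045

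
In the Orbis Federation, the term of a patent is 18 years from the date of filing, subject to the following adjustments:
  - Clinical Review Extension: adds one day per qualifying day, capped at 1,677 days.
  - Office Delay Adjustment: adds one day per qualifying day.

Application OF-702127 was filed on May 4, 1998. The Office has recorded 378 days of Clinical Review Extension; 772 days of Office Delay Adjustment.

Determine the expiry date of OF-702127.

2019-06-28

Base term: filing date + 18 years → 4 May 2016.
Clinical Review Extension: 378 days (within the 1677-day cap) → +378 days → 17 May 2017.
Office Delay Adjustment: +772 days → 28 June 2019.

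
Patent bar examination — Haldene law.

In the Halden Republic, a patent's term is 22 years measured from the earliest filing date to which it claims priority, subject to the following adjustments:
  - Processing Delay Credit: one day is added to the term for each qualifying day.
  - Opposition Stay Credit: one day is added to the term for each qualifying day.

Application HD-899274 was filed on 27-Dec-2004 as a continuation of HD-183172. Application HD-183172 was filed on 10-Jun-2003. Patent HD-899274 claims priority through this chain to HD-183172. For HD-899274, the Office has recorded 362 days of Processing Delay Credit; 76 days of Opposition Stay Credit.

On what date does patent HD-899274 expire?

August 22, 2026

Earliest priority filing: 10 June 2003.
Base term: 10 June 2003 + 22 years → 10 June 2025.
Processing Delay Credit: +362 days → 7 June 2026.
Opposition Stay Credit: +76 days → 22 August 2026.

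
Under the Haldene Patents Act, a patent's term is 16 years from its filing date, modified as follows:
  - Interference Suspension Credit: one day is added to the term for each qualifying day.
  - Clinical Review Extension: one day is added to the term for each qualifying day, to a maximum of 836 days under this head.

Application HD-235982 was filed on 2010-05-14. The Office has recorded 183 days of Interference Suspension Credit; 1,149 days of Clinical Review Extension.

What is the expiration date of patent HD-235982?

Base term: filing date + 16 years → 14 May 2026.
Interference Suspension Credit: +183 days → 13 November 2026.
Clinical Review Extension: 1149 days claimed exceeds the 836-day cap, so +836 days → 26 February 2029.

2029-02-26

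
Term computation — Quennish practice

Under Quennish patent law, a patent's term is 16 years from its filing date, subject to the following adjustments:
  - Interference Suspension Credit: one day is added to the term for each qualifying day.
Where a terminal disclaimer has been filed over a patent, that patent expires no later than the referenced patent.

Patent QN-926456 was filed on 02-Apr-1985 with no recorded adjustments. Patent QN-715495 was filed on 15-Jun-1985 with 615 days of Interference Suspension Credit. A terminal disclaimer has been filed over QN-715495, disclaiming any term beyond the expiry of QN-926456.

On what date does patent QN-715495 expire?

April 2, 2001

Natural term of QN-715495:
  Base: filing + 16 years → 15 June 2001.
  Interference Suspension Credit: +615 days → 20 February 2003.
Expiry of referenced patent QN-926456:
  Base: filing + 16 years → 2 April 2001.
Terminal disclaimer: QN-715495 expires on the earlier of 20 February 2003 and 2 April 2001.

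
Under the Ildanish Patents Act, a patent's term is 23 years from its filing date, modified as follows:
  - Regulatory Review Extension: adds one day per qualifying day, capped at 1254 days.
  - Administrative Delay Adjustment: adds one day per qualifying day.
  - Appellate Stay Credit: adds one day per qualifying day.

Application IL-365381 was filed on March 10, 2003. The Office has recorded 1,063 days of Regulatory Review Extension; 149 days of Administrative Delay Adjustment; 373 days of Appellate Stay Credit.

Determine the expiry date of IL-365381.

July 12, 2030

Base term: filing date + 23 years → 10 March 2026.
Regulatory Review Extension: 1063 days (within the 1254-day cap) → +1063 days → 5 February 2029.
Administrative Delay Adjustment: +149 days → 4 July 2029.
Appellate Stay Credit: +373 days → 12 July 2030.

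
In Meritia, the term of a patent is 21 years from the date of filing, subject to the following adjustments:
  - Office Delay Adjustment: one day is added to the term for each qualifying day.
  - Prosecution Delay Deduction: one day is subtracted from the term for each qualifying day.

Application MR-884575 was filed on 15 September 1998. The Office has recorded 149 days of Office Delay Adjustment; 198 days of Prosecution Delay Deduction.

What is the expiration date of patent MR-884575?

Base term: filing date + 21 years → 15 September 2019.
Office Delay Adjustment: +149 days → 11 February 2020.
Prosecution Delay Deduction: −198 days → 28 July 2019.

July 28, 2019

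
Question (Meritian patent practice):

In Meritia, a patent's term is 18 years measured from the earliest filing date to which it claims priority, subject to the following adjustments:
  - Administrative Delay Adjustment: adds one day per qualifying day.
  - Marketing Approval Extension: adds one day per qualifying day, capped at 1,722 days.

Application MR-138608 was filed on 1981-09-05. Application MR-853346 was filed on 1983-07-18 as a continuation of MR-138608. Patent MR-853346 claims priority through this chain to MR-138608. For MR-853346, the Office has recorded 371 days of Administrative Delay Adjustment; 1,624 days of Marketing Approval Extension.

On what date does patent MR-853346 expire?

2005-02-20

Earliest priority filing: 5 September 1981.
Base term: 5 September 1981 + 18 years → 5 September 1999.
Administrative Delay Adjustment: +371 days → 10 September 2000.
Marketing Approval Extension: 1624 days (within the 1722-day cap) → +1624 days → 20 February 2005.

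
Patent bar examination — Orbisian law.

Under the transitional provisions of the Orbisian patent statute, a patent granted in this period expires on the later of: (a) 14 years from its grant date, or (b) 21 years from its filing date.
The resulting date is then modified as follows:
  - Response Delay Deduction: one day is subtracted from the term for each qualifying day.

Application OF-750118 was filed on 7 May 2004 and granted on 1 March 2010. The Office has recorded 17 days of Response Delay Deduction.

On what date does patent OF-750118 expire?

(a) grant + 14 years → 1 March 2024.
(b) filing + 21 years → 7 May 2025.
Later of the two: 7 May 2025.
Response Delay Deduction: −17 days → 20 April 2025.

2025-04-20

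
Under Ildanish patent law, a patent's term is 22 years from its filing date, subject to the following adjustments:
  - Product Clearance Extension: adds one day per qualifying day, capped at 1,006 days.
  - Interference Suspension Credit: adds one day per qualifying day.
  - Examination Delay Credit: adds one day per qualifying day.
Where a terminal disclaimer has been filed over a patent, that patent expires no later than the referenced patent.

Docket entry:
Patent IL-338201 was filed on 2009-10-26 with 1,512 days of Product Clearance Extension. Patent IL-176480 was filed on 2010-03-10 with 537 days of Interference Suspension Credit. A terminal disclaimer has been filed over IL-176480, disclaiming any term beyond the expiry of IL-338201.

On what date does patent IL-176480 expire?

Natural term of IL-176480:
  Base: filing + 22 years → 10 March 2032.
  Interference Suspension Credit: +537 days → 29 August 2033.
Expiry of referenced patent IL-338201:
  Base: filing + 22 years → 26 October 2031.
  Product Clearance Extension: 1512 days claimed exceeds the 1006-day cap, so +1006 days → 28 July 2034.
Terminal disclaimer: IL-176480 expires on the earlier of 29 August 2033 and 28 July 2034.

2033-08-29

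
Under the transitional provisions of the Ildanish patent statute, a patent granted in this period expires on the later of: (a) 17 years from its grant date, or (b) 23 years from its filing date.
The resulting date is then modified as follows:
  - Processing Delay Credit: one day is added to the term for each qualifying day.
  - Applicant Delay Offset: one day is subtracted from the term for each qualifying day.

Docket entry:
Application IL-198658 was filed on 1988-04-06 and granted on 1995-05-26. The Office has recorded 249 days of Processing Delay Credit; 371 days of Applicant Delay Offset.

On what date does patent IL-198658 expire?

(a) grant + 17 years → 26 May 2012.
(b) filing + 23 years → 6 April 2011.
Later of the two: 26 May 2012.
Processing Delay Credit: +249 days → 30 January 2013.
Applicant Delay Offset: −371 days → 25 January 2012.

2012-01-25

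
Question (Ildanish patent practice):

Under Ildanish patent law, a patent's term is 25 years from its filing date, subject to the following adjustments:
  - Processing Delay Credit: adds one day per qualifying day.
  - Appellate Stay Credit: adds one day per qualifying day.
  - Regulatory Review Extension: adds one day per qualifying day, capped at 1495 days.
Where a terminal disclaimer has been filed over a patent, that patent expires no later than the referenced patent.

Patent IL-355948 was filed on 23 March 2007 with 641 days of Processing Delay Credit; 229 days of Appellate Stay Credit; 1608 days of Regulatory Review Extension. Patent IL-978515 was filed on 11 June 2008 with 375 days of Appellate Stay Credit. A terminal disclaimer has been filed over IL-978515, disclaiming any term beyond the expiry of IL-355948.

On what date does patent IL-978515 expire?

June 21, 2034

Natural term of IL-978515:
  Base: filing + 25 years → 11 June 2033.
  Appellate Stay Credit: +375 days → 21 June 2034.
Expiry of referenced patent IL-355948:
  Base: filing + 25 years → 23 March 2032.
  Processing Delay Credit: +641 days → 24 December 2033.
  Appellate Stay Credit: +229 days → 10 August 2034.
  Regulatory Review Extension: 1608 days claimed exceeds the 1495-day cap, so +1495 days → 13 September 2038.
Terminal disclaimer: IL-978515 expires on the earlier of 21 June 2034 and 13 September 2038.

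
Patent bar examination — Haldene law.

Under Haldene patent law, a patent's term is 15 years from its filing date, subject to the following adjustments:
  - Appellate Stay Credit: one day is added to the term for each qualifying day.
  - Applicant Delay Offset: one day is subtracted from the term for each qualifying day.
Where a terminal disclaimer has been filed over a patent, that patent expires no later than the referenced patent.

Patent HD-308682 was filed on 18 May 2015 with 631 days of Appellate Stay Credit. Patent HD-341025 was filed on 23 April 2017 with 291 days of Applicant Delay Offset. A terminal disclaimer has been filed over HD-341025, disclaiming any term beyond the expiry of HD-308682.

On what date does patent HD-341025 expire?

Natural term of HD-341025:
  Base: filing + 15 years → 23 April 2032.
  Applicant Delay Offset: −291 days → 7 July 2031.
Expiry of referenced patent HD-308682:
  Base: filing + 15 years → 18 May 2030.
  Appellate Stay Credit: +631 days → 8 February 2032.
Terminal disclaimer: HD-341025 expires on the earlier of 7 July 2031 and 8 February 2032.

July 7, 2031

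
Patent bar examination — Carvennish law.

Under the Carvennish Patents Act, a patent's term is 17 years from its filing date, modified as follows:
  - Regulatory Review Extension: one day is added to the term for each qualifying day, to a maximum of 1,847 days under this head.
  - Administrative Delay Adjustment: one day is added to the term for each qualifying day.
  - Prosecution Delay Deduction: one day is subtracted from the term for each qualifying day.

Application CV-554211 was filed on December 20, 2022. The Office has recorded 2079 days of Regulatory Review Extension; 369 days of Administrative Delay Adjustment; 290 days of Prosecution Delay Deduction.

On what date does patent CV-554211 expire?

March 29, 2045

Base term: filing date + 17 years → 20 December 2039.
Regulatory Review Extension: 2079 days claimed exceeds the 1847-day cap, so +1847 days → 9 January 2045.
Administrative Delay Adjustment: +369 days → 13 January 2046.
Prosecution Delay Deduction: −290 days → 29 March 2045.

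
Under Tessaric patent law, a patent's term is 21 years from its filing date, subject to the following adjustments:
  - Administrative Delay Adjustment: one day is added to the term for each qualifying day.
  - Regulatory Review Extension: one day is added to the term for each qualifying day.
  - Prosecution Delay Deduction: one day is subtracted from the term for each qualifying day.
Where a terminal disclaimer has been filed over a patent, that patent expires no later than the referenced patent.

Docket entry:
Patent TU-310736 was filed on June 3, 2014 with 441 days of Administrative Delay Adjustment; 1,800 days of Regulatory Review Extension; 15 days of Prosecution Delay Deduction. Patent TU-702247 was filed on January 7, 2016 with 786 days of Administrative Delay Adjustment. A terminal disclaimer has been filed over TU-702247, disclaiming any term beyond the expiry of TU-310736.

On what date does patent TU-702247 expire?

Natural term of TU-702247:
  Base: filing + 21 years → 7 January 2037.
  Administrative Delay Adjustment: +786 days → 4 March 2039.
Expiry of referenced patent TU-310736:
  Base: filing + 21 years → 3 June 2035.
  Administrative Delay Adjustment: +441 days → 17 August 2036.
  Regulatory Review Extension: +1800 days → 22 July 2041.
  Prosecution Delay Deduction: −15 days → 7 July 2041.
Terminal disclaimer: TU-702247 expires on the earlier of 4 March 2039 and 7 July 2041.

2039-03-04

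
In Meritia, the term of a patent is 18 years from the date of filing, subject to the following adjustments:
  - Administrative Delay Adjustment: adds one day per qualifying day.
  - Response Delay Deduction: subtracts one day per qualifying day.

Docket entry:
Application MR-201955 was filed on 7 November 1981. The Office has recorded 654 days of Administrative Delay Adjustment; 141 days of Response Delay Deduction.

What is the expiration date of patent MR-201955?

Base term: filing date + 18 years → 7 November 1999.
Administrative Delay Adjustment: +654 days → 22 August 2001.
Response Delay Deduction: −141 days → 3 April 2001.

April 3, 2001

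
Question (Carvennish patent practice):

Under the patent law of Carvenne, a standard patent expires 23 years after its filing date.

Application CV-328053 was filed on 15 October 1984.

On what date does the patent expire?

October 15, 2007

Filing date + 23 years → 15 October 2007.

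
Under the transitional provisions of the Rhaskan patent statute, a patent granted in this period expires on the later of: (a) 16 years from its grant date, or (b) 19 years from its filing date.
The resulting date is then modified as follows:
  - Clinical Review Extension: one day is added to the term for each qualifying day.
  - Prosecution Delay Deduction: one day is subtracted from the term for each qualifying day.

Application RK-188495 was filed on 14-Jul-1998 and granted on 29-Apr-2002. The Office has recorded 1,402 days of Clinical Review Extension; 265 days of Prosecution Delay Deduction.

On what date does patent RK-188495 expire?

(a) grant + 16 years → 29 April 2018.
(b) filing + 19 years → 14 July 2017.
Later of the two: 29 April 2018.
Clinical Review Extension: +1402 days → 1 March 2022.
Prosecution Delay Deduction: −265 days → 9 June 2021.

June 9, 2021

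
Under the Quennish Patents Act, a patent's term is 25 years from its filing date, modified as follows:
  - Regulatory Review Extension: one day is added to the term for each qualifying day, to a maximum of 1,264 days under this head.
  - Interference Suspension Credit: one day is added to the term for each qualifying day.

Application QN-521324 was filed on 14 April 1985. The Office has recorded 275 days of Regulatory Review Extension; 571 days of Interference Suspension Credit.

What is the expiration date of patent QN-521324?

Base term: filing date + 25 years → 14 April 2010.
Regulatory Review Extension: 275 days (within the 1264-day cap) → +275 days → 14 January 2011.
Interference Suspension Credit: +571 days → 7 August 2012.

August 7, 2012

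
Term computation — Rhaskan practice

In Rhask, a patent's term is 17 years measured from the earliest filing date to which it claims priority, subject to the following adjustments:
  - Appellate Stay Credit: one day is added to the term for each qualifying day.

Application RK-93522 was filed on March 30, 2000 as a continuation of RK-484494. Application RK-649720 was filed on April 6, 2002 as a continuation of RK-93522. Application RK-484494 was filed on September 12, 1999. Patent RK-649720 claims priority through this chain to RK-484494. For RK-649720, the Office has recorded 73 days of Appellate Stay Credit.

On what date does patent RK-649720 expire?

November 24, 2016

Earliest priority filing: 12 September 1999.
Base term: 12 September 1999 + 17 years → 12 September 2016.
Appellate Stay Credit: +73 days → 24 November 2016.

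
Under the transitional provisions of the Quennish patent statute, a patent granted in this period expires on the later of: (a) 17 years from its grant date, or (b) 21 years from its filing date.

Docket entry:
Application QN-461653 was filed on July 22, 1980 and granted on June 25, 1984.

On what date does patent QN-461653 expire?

2001-07-22

(a) grant + 17 years → 25 June 2001.
(b) filing + 21 years → 22 July 2001.
Later of the two: 22 July 2001.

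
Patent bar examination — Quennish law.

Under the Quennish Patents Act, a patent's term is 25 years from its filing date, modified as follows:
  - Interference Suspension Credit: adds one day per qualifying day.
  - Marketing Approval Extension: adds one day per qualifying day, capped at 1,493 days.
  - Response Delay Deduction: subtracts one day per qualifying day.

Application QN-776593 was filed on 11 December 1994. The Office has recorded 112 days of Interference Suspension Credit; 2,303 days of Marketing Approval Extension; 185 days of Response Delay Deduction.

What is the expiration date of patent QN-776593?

Base term: filing date + 25 years → 11 December 2019.
Interference Suspension Credit: +112 days → 1 April 2020.
Marketing Approval Extension: 2303 days claimed exceeds the 1493-day cap, so +1493 days → 3 May 2024.
Response Delay Deduction: −185 days → 31 October 2023.

October 31, 2023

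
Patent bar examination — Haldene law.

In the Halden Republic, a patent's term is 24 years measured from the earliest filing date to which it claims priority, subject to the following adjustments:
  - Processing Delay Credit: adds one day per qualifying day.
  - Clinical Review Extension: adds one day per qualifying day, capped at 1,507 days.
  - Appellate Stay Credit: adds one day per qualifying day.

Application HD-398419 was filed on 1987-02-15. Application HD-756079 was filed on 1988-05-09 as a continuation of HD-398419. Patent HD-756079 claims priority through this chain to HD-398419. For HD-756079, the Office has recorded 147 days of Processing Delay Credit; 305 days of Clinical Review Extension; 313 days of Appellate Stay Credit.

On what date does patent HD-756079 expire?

March 21, 2013

Earliest priority filing: 15 February 1987.
Base term: 15 February 1987 + 24 years → 15 February 2011.
Processing Delay Credit: +147 days → 12 July 2011.
Clinical Review Extension: 305 days (within the 1507-day cap) → +305 days → 12 May 2012.
Appellate Stay Credit: +313 days → 21 March 2013.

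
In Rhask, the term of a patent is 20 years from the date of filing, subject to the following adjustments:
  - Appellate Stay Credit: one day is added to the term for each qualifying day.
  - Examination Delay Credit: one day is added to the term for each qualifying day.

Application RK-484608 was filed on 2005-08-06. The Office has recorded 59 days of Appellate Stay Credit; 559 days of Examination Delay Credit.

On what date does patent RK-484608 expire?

Base term: filing date + 20 years → 6 August 2025.
Appellate Stay Credit: +59 days → 4 October 2025.
Examination Delay Credit: +559 days → 16 April 2027.

April 16, 2027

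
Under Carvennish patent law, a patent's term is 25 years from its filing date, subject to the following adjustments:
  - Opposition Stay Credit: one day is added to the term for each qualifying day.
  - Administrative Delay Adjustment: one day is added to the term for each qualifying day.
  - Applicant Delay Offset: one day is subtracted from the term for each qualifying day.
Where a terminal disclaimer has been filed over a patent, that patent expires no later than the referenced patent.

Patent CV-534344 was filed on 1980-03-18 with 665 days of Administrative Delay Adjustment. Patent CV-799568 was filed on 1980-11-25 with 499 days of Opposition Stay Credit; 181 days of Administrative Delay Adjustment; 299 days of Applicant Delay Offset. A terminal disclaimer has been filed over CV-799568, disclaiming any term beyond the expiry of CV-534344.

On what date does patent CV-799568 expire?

Natural term of CV-799568:
  Base: filing + 25 years → 25 November 2005.
  Opposition Stay Credit: +499 days → 8 April 2007.
  Administrative Delay Adjustment: +181 days → 6 October 2007.
  Applicant Delay Offset: −299 days → 11 December 2006.
Expiry of referenced patent CV-534344:
  Base: filing + 25 years → 18 March 2005.
  Administrative Delay Adjustment: +665 days → 12 January 2007.
Terminal disclaimer: CV-799568 expires on the earlier of 11 December 2006 and 12 January 2007.

December 11, 2006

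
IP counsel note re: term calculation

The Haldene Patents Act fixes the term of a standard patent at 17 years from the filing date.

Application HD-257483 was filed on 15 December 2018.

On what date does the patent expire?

2035-12-15

Filing date + 17 years → 15 December 2035.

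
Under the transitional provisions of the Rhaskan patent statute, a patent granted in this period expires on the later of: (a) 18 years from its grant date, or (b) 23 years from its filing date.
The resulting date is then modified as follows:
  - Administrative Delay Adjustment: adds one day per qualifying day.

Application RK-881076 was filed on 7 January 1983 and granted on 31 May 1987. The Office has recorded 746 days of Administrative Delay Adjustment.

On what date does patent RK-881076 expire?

2008-01-23

(a) grant + 18 years → 31 May 2005.
(b) filing + 23 years → 7 January 2006.
Later of the two: 7 January 2006.
Administrative Delay Adjustment: +746 days → 23 January 2008.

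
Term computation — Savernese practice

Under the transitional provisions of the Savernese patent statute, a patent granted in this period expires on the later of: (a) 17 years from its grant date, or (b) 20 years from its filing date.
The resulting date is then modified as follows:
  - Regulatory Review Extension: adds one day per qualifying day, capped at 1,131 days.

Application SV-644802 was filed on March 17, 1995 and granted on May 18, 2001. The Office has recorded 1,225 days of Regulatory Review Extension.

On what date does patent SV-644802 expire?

June 22, 2021

(a) grant + 17 years → 18 May 2018.
(b) filing + 20 years → 17 March 2015.
Later of the two: 18 May 2018.
Regulatory Review Extension: 1225 days claimed exceeds the 1131-day cap, so +1131 days → 22 June 2021.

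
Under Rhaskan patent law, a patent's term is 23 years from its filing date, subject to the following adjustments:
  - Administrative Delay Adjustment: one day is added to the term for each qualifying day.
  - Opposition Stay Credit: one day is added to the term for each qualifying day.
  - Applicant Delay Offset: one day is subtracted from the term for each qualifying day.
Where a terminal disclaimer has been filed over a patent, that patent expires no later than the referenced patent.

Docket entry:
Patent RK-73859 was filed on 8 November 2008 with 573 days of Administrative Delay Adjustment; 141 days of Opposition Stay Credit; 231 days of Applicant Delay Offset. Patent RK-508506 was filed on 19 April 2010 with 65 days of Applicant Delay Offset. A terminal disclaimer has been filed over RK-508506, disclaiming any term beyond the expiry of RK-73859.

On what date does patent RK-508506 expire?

2033-02-13

Natural term of RK-508506:
  Base: filing + 23 years → 19 April 2033.
  Applicant Delay Offset: −65 days → 13 February 2033.
Expiry of referenced patent RK-73859:
  Base: filing + 23 years → 8 November 2031.
  Administrative Delay Adjustment: +573 days → 3 June 2033.
  Opposition Stay Credit: +141 days → 22 October 2033.
  Applicant Delay Offset: −231 days → 5 March 2033.
Terminal disclaimer: RK-508506 expires on the earlier of 13 February 2033 and 5 March 2033.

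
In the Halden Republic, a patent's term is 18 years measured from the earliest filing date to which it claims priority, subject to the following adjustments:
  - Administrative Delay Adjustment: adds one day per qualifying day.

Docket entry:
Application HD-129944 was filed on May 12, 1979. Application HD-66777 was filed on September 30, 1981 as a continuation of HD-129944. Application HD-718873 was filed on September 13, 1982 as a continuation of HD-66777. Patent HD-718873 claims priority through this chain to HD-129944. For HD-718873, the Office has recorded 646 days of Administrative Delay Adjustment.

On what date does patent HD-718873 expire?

Earliest priority filing: 12 May 1979.
Base term: 12 May 1979 + 18 years → 12 May 1997.
Administrative Delay Adjustment: +646 days → 17 February 1999.

February 17, 1999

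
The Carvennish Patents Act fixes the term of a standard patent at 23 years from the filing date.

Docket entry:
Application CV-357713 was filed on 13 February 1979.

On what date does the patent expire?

Filing date + 23 years → 13 February 2002.

February 13, 2002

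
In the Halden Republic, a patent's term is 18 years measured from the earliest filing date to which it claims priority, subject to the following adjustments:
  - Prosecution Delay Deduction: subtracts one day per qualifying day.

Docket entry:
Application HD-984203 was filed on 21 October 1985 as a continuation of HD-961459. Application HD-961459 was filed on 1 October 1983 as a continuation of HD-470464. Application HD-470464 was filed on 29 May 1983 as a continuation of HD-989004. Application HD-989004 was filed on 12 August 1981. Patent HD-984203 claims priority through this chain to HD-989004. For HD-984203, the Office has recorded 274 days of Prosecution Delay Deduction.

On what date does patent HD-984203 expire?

Earliest priority filing: 12 August 1981.
Base term: 12 August 1981 + 18 years → 12 August 1999.
Prosecution Delay Deduction: −274 days → 11 November 1998.

1998-11-11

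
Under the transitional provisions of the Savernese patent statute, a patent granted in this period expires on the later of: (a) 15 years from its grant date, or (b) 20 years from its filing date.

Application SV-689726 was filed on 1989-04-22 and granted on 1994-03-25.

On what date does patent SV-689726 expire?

April 22, 2009

(a) grant + 15 years → 25 March 2009.
(b) filing + 20 years → 22 April 2009.
Later of the two: 22 April 2009.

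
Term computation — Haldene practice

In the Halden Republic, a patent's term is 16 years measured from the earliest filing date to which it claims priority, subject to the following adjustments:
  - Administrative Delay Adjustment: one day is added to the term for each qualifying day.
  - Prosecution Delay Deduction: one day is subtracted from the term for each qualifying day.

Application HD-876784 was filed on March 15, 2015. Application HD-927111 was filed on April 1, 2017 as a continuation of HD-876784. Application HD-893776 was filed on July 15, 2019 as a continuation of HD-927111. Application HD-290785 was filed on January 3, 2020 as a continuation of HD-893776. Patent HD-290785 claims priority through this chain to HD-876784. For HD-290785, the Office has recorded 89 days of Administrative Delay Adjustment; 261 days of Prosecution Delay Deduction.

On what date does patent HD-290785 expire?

2030-09-24

Earliest priority filing: 15 March 2015.
Base term: 15 March 2015 + 16 years → 15 March 2031.
Administrative Delay Adjustment: +89 days → 12 June 2031.
Prosecution Delay Deduction: −261 days → 24 September 2030.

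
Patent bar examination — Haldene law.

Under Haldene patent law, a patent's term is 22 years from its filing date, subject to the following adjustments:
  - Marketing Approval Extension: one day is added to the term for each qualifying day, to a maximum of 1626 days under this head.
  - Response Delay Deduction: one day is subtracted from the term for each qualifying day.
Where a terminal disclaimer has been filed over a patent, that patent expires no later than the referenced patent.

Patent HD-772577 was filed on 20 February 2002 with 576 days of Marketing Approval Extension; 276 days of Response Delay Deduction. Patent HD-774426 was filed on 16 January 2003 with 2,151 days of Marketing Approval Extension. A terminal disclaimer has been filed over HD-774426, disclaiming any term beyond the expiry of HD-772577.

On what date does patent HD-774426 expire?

Natural term of HD-774426:
  Base: filing + 22 years → 16 January 2025.
  Marketing Approval Extension: 2151 days claimed exceeds the 1626-day cap, so +1626 days → 30 June 2029.
Expiry of referenced patent HD-772577:
  Base: filing + 22 years → 20 February 2024.
  Marketing Approval Extension: 576 days (within the 1626-day cap) → +576 days → 18 September 2025.
  Response Delay Deduction: −276 days → 16 December 2024.
Terminal disclaimer: HD-774426 expires on the earlier of 30 June 2029 and 16 December 2024.

December 16, 2024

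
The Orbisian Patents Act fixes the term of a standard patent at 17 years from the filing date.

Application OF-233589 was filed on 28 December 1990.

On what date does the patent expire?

December 28, 2007

Filing date + 17 years → 28 December 2007.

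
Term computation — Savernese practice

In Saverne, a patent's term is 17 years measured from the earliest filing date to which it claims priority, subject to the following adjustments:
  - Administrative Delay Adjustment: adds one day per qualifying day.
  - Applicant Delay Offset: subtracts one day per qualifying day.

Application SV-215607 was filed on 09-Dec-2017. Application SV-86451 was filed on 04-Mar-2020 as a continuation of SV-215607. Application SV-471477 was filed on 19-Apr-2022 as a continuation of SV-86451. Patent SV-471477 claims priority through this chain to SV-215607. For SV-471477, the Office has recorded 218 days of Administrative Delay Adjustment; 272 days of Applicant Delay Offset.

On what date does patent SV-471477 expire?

Earliest priority filing: 9 December 2017.
Base term: 9 December 2017 + 17 years → 9 December 2034.
Administrative Delay Adjustment: +218 days → 15 July 2035.
Applicant Delay Offset: −272 days → 16 October 2034.

October 16, 2034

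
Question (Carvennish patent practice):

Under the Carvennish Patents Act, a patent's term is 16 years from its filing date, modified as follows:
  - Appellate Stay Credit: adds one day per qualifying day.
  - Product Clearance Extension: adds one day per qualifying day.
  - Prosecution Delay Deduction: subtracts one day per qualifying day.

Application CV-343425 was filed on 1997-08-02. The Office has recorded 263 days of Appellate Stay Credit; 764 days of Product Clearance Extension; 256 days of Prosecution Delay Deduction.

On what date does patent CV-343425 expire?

Base term: filing date + 16 years → 2 August 2013.
Appellate Stay Credit: +263 days → 22 April 2014.
Product Clearance Extension: +764 days → 25 May 2016.
Prosecution Delay Deduction: −256 days → 12 September 2015.

2015-09-12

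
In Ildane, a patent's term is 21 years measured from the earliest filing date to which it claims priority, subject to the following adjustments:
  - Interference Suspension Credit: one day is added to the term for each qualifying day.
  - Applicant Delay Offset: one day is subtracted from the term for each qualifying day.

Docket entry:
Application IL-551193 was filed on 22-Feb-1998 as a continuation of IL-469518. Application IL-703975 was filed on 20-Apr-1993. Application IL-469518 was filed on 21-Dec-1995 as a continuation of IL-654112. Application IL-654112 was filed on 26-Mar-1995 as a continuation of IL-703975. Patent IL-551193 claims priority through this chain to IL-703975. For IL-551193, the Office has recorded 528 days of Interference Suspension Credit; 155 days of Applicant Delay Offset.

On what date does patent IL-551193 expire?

2015-04-28

Earliest priority filing: 20 April 1993.
Base term: 20 April 1993 + 21 years → 20 April 2014.
Interference Suspension Credit: +528 days → 30 September 2015.
Applicant Delay Offset: −155 days → 28 April 2015.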